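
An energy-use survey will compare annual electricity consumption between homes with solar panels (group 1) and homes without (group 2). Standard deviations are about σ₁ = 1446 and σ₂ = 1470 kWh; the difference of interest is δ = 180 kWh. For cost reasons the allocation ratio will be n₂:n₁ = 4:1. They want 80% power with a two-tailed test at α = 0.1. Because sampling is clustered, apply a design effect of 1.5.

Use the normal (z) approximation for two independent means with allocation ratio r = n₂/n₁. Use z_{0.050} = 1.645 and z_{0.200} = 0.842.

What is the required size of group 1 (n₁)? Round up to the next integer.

n₁ = 754

n₁ = (z_{α/2} + z_β)² · (σ₁² + σ₂²/r) / δ²
   = (1.645 + 0.842)² · (1446² + 1470²/4) / 180²
   = 6.1852 · (2090916 + 540225) / 32400
   = 6.1852 · 2631141 / 32400
   = 502.29
Design effect: 1.5 × 502.29 = 753.43.
Round up → n₁ = 754; n₂ = r·n₁ = 4 × 754 = 3016.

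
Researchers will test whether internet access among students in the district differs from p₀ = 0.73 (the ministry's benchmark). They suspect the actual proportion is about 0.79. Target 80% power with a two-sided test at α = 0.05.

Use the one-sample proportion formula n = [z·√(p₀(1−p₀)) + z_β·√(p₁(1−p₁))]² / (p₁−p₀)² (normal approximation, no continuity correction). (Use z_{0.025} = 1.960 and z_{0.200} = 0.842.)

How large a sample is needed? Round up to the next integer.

n = [z_{α/2}·√(p₀q₀) + z_β·√(p₁q₁)]² / (p₁ − p₀)²
  = [1.960·√(0.73·0.27) + 0.842·√(0.79·0.21)]² / (0.06)²
  = [1.960·0.4440 + 0.842·0.4073]² / 0.0036
  = [1.2131]² / 0.0036
  = 408.79
Round up → n = 409.

n = 409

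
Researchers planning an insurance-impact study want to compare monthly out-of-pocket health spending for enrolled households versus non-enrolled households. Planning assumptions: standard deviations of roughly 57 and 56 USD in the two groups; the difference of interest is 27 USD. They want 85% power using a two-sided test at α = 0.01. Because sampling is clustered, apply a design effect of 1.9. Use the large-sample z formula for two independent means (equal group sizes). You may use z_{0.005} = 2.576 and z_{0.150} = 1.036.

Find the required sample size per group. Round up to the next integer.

n = (z_{α/2} + z_β)² · (σ₁² + σ₂²) / δ²
  = (2.576 + 1.036)² · (57² + 56² = 6385) / 27²
  = 13.0465 · 6385 / 729
  = 114.27
Design effect: 1.9 × 114.27 = 217.11.
Round up → n = 218 per group.

n = 218 per group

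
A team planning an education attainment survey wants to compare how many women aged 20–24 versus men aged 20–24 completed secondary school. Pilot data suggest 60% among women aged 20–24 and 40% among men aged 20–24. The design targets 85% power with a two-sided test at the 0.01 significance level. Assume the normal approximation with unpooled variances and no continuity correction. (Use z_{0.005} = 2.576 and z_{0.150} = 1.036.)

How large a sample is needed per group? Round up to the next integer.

n = (z_{α/2} + z_β)² · [p₁(1−p₁) + p₂(1−p₂)] / (p₁ − p₂)²
  = (2.576 + 1.036)² · (0.60·0.40 + 0.40·0.60) / (0.20)²
  = (3.612)² · (0.2400 + 0.2400) / 0.0400
  = 13.0465 · 0.4800 / 0.0400
  = 156.56
Round up → n = 157 per group.

n = 157 per group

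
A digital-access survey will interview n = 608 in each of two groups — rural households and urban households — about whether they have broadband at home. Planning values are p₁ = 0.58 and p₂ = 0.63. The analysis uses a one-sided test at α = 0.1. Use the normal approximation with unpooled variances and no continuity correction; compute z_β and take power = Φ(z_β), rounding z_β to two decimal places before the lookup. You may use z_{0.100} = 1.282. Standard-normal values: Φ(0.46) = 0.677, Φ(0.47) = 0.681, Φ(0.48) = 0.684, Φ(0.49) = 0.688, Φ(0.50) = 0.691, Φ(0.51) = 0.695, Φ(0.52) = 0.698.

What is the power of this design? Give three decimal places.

z_β = |p₁−p₂|·√(n/[p₁q₁+p₂q₂]) − z_α
    = 0.05 · √(608/0.4767) − 1.282
    = 0.05 · 35.7132 − 1.282
    = 1.7857 − 1.282 = 0.5037 → 0.50
Power = Φ(0.50) = 0.691.

Power ≈ 0.691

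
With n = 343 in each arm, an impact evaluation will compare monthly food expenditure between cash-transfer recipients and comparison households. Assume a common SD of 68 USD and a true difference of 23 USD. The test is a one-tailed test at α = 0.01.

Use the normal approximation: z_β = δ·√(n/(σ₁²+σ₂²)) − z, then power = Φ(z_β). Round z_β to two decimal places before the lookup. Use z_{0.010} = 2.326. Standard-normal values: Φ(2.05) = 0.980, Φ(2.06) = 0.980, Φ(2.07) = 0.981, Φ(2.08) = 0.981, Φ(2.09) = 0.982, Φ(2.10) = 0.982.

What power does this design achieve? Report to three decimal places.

z_β = δ·√(n/(σ₁²+σ₂²)) − z_α
    = 23 · √(343/9248) − 2.326
    = 23 · 0.19259 − 2.326
    = 4.4295 − 2.326 = 2.1035 → 2.10
Power = Φ(2.10) = 0.982.

Power ≈ 0.982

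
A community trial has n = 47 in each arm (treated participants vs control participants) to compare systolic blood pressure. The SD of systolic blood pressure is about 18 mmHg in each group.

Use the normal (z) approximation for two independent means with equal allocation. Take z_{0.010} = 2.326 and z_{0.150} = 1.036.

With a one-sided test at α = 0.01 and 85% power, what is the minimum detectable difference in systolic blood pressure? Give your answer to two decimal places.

Minimum detectable difference ≈ 12.48 mmHg

δ = (z_α + z_β) · √((σ₁²+σ₂²)/n)
  = (2.326 + 1.036) · √(648/47)
  = 3.362 · √13.7872
  = 3.362 · 3.7131
  = 12.4835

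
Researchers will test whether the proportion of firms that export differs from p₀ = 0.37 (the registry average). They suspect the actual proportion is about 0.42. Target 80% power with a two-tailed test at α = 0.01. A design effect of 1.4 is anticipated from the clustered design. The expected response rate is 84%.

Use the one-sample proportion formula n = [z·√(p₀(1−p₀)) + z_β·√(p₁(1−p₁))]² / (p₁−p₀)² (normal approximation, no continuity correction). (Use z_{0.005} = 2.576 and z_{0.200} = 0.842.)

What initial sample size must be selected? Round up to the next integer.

n = 1836

n = [z_{α/2}·√(p₀q₀) + z_β·√(p₁q₁)]² / (p₁ − p₀)²
  = [2.576·√(0.37·0.63) + 0.842·√(0.42·0.58)]² / (0.05)²
  = [2.576·0.4828 + 0.842·0.4936]² / 0.0025
  = [1.6593]² / 0.0025
  = 1101.28
Design effect: 1.4 × 1101.28 = 1541.80.
Adjust for 84% response: 1541.80 / 0.84 = 1835.47.
Round up → n = 1836.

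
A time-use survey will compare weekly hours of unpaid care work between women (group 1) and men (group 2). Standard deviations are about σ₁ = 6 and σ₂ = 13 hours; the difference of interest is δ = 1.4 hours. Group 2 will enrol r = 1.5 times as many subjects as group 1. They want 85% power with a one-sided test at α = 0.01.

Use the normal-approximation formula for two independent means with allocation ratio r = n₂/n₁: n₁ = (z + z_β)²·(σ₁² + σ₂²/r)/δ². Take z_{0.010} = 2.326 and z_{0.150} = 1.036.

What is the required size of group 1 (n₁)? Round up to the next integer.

n₁ = 858

n₁ = (z_α + z_β)² · (σ₁² + σ₂²/r) / δ²
   = (2.326 + 1.036)² · (6² + 13²/1.5) / 1.4²
   = 11.3030 · (36 + 112.6667) / 1.96
   = 11.3030 · 148.6667 / 1.96
   = 857.34
Round up → n₁ = 858; n₂ = r·n₁ = 1.5 × 858 = 1287.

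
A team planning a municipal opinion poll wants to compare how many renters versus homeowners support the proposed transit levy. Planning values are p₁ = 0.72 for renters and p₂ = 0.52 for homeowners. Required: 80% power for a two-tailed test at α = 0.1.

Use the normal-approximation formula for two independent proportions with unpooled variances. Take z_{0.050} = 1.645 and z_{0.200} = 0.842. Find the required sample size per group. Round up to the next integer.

n = 70 per group

n = (z_{α/2} + z_β)² · [p₁(1−p₁) + p₂(1−p₂)] / (p₁ − p₂)²
  = (1.645 + 0.842)² · (0.72·0.28 + 0.52·0.48) / (0.20)²
  = (2.487)² · (0.2016 + 0.2496) / 0.0400
  = 6.1852 · 0.4512 / 0.0400
  = 69.77
Round up → n = 70 per group.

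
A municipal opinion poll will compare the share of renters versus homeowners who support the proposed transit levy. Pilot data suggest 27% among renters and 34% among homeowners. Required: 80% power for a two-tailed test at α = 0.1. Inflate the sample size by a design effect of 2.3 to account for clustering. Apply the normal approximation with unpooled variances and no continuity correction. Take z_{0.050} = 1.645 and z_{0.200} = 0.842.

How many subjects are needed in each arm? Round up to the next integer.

n = 1224 per group

n = (z_{α/2} + z_β)² · [p₁(1−p₁) + p₂(1−p₂)] / (p₁ − p₂)²
  = (1.645 + 0.842)² · (0.27·0.73 + 0.34·0.66) / (-0.07)²
  = (2.487)² · (0.1971 + 0.2244) / 0.0049
  = 6.1852 · 0.4215 / 0.0049
  = 532.05
Design effect: 2.3 × 532.05 = 1223.72.
Round up → n = 1224 per group.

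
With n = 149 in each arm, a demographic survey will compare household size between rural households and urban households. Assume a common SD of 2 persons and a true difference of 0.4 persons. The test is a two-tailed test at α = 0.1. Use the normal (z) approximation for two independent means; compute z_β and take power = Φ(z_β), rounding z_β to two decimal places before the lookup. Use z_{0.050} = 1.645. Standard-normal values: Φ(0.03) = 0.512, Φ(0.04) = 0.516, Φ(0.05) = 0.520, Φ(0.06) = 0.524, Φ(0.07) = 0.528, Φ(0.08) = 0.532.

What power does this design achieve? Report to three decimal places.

Power ≈ 0.532

z_β = δ·√(n/(σ₁²+σ₂²)) − z_{α/2}
    = 0.4 · √(149/8) − 1.645
    = 0.4 · 4.31567 − 1.645
    = 1.7263 − 1.645 = 0.0813 → 0.08
Power = Φ(0.08) = 0.532.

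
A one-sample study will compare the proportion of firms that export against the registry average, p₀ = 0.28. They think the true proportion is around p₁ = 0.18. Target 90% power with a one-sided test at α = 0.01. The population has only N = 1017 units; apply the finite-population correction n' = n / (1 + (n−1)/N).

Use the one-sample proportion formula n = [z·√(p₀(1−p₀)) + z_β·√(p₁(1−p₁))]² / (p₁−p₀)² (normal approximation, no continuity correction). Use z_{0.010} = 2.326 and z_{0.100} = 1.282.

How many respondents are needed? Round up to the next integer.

n = [z_α·√(p₀q₀) + z_β·√(p₁q₁)]² / (p₁ − p₀)²
  = [2.326·√(0.28·0.72) + 1.282·√(0.18·0.82)]² / (-0.10)²
  = [2.326·0.4490 + 1.282·0.3842]² / 0.0100
  = [1.5369]² / 0.0100
  = 236.21
Finite-population correction (N = 1017): 236.21 / (1 + (236.21 − 1)/1017) = 191.84.
Round up → n = 192.

n = 192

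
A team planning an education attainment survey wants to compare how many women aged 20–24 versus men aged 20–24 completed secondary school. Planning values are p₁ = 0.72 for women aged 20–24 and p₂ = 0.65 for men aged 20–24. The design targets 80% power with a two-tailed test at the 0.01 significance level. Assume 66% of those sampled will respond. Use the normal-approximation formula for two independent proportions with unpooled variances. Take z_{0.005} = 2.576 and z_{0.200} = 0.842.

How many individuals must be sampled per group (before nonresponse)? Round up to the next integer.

n = 1551 per group

n = (z_{α/2} + z_β)² · [p₁(1−p₁) + p₂(1−p₂)] / (p₁ − p₂)²
  = (2.576 + 0.842)² · (0.72·0.28 + 0.65·0.35) / (0.07)²
  = (3.418)² · (0.2016 + 0.2275) / 0.0049
  = 11.6827 · 0.4291 / 0.0049
  = 1023.07
Adjust for 66% response: 1023.07 / 0.66 = 1550.11.
Round up → n = 1551 per group.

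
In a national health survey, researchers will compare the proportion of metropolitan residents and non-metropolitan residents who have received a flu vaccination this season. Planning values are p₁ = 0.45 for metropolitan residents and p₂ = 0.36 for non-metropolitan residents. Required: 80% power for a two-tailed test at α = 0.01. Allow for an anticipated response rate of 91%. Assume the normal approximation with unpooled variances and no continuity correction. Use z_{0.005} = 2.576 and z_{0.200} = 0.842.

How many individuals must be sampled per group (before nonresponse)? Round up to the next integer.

n = (z_{α/2} + z_β)² · [p₁(1−p₁) + p₂(1−p₂)] / (p₁ − p₂)²
  = (2.576 + 0.842)² · (0.45·0.55 + 0.36·0.64) / (0.09)²
  = (3.418)² · (0.2475 + 0.2304) / 0.0081
  = 11.6827 · 0.4779 / 0.0081
  = 689.28
Adjust for 91% response: 689.28 / 0.91 = 757.45.
Round up → n = 758 per group.

n = 758 per group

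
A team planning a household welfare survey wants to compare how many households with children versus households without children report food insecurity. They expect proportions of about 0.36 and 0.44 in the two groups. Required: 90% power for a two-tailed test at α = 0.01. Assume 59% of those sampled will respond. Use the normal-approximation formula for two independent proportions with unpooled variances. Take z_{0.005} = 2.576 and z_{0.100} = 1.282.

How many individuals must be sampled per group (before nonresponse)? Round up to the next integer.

n = 1880 per group

n = (z_{α/2} + z_β)² · [p₁(1−p₁) + p₂(1−p₂)] / (p₁ − p₂)²
  = (2.576 + 1.282)² · (0.36·0.64 + 0.44·0.56) / (-0.08)²
  = (3.858)² · (0.2304 + 0.2464) / 0.0064
  = 14.8842 · 0.4768 / 0.0064
  = 1108.87
Adjust for 59% response: 1108.87 / 0.59 = 1879.44.
Round up → n = 1880 per group.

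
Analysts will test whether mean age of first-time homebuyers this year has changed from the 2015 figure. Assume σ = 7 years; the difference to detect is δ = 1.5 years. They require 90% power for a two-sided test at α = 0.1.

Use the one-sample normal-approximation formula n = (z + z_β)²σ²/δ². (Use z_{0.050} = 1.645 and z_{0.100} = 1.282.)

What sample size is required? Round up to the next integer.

n = (z_{α/2} + z_β)² · σ² / δ²
  = (1.645 + 1.282)² · 7² / 1.5²
  = 8.5673 · 49 / 2.25
  = 186.58
Round up → n = 187.

n = 187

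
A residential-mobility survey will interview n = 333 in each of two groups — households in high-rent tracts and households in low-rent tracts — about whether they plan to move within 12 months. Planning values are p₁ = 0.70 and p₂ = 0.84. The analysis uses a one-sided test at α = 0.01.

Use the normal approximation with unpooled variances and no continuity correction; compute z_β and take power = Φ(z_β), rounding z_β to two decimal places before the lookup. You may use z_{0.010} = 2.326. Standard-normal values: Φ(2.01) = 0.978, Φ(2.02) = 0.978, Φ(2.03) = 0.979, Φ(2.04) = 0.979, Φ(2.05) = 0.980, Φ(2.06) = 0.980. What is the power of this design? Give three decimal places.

z_β = |p₁−p₂|·√(n/[p₁q₁+p₂q₂]) − z_α
    = 0.14 · √(333/0.3444) − 2.326
    = 0.14 · 31.0950 − 2.326
    = 4.3533 − 2.326 = 2.0273 → 2.03
Power = Φ(2.03) = 0.979.

Power ≈ 0.979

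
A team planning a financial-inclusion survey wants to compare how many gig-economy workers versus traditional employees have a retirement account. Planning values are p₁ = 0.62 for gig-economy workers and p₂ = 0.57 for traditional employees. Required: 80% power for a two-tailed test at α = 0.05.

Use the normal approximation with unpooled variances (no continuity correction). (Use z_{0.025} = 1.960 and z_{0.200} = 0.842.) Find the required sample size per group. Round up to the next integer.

n = 1510 per group

n = (z_{α/2} + z_β)² · [p₁(1−p₁) + p₂(1−p₂)] / (p₁ − p₂)²
  = (1.960 + 0.842)² · (0.62·0.38 + 0.57·0.43) / (0.05)²
  = (2.802)² · (0.2356 + 0.2451) / 0.0025
  = 7.8512 · 0.4807 / 0.0025
  = 1509.63
Round up → n = 1510 per group.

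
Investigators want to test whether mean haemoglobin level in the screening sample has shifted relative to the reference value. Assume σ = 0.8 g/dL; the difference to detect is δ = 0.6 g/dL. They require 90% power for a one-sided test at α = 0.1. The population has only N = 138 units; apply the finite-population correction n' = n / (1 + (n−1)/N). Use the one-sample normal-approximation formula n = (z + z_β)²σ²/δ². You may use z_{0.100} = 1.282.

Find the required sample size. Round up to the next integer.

n = (z_α + z_β)² · σ² / δ²
  = (1.282 + 1.282)² · 0.8² / 0.6²
  = 6.5741 · 0.64 / 0.36
  = 11.69
Finite-population correction (N = 138): 11.69 / (1 + (11.69 − 1)/138) = 10.85.
Round up → n = 11.

n = 11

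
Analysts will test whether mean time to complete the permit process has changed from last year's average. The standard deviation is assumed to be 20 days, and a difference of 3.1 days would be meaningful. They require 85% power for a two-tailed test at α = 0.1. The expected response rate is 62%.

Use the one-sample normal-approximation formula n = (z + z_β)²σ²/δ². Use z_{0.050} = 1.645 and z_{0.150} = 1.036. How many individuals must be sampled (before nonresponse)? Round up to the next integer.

n = (z_{α/2} + z_β)² · σ² / δ²
  = (1.645 + 1.036)² · 20² / 3.1²
  = 7.1878 · 400 / 9.61
  = 299.18
Adjust for 62% response: 299.18 / 0.62 = 482.55.
Round up → n = 483.

n = 483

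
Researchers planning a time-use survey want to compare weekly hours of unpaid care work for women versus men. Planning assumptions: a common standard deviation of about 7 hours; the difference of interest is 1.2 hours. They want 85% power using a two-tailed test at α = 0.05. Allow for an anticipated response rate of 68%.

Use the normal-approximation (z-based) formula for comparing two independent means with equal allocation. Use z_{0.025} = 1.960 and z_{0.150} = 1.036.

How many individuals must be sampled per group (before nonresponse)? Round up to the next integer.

n = (z_{α/2} + z_β)² · (σ₁² + σ₂²) / δ²
  = (1.960 + 1.036)² · (2·7² = 98) / 1.2²
  = 8.9760 · 98 / 1.44
  = 610.87
Adjust for 68% response: 610.87 / 0.68 = 898.33.
Round up → n = 899 per group.

n = 899 per group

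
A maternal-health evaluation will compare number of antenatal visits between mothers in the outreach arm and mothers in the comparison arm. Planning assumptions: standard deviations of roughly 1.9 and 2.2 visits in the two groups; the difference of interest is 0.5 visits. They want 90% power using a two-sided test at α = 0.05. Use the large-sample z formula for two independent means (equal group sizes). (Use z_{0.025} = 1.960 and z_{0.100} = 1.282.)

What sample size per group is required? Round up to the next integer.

n = 356 per group

n = (z_{α/2} + z_β)² · (σ₁² + σ₂²) / δ²
  = (1.960 + 1.282)² · (1.9² + 2.2² = 8.45) / 0.5²
  = 10.5106 · 8.45 / 0.25
  = 355.26
Round up → n = 356 per group.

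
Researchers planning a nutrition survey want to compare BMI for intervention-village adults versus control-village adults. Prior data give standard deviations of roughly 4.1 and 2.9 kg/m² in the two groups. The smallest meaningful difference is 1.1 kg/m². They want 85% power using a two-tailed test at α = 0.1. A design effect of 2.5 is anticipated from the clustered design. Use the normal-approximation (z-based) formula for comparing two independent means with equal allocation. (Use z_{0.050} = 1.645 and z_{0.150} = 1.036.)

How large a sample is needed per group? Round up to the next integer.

n = 375 per group

n = (z_{α/2} + z_β)² · (σ₁² + σ₂²) / δ²
  = (1.645 + 1.036)² · (4.1² + 2.9² = 25.22) / 1.1²
  = 7.1878 · 25.22 / 1.21
  = 149.81
Design effect: 2.5 × 149.81 = 374.54.
Round up → n = 375 per group.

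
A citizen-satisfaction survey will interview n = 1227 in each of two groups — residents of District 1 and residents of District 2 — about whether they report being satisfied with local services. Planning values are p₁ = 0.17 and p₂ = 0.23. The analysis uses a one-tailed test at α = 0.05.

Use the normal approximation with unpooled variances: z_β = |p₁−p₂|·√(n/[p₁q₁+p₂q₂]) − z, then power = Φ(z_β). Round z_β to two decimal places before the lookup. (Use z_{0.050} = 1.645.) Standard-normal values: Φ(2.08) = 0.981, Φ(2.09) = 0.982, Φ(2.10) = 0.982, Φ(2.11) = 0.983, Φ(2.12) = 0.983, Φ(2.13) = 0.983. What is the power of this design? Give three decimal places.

z_β = |p₁−p₂|·√(n/[p₁q₁+p₂q₂]) − z_α
    = 0.06 · √(1227/0.3182) − 1.645
    = 0.06 · 62.0972 − 1.645
    = 3.7258 − 1.645 = 2.0808 → 2.08
Power = Φ(2.08) = 0.981.

Power ≈ 0.981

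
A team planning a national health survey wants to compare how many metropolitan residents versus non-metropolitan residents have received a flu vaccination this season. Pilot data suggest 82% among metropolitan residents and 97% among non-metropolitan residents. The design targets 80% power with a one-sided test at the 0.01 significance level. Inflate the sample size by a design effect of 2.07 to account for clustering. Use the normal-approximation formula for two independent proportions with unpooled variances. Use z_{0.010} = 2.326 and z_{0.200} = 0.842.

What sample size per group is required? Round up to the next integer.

n = 164 per group

n = (z_α + z_β)² · [p₁(1−p₁) + p₂(1−p₂)] / (p₁ − p₂)²
  = (2.326 + 0.842)² · (0.82·0.18 + 0.97·0.03) / (-0.15)²
  = (3.168)² · (0.1476 + 0.0291) / 0.0225
  = 10.0362 · 0.1767 / 0.0225
  = 78.82
Design effect: 2.07 × 78.82 = 163.15.
Round up → n = 164 per group.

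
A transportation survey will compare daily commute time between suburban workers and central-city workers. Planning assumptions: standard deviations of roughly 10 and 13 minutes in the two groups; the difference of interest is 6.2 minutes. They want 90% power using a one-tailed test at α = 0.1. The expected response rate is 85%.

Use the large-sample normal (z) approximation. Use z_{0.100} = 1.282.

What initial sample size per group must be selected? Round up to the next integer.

n = 55 per group

n = (z_α + z_β)² · (σ₁² + σ₂²) / δ²
  = (1.282 + 1.282)² · (10² + 13² = 269) / 6.2²
  = 6.5741 · 269 / 38.44
  = 46.00
Adjust for 85% response: 46.00 / 0.85 = 54.12.
Round up → n = 55 per group.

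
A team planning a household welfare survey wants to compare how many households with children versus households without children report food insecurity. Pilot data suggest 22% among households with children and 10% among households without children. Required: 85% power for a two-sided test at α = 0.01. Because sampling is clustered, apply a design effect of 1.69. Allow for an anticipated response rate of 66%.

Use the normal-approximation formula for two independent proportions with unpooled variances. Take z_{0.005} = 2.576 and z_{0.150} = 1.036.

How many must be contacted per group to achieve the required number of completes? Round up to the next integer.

n = (z_{α/2} + z_β)² · [p₁(1−p₁) + p₂(1−p₂)] / (p₁ − p₂)²
  = (2.576 + 1.036)² · (0.22·0.78 + 0.10·0.90) / (0.12)²
  = (3.612)² · (0.1716 + 0.0900) / 0.0144
  = 13.0465 · 0.2616 / 0.0144
  = 237.01
Design effect: 1.69 × 237.01 = 400.55.
Adjust for 66% response: 400.55 / 0.66 = 606.89.
Round up → n = 607 per group.

n = 607 per group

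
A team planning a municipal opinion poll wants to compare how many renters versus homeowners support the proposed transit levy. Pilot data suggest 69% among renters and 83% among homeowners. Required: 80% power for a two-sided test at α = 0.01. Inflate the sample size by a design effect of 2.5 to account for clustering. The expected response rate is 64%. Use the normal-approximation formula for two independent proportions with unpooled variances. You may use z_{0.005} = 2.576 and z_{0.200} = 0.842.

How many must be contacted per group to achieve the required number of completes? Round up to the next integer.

n = (z_{α/2} + z_β)² · [p₁(1−p₁) + p₂(1−p₂)] / (p₁ − p₂)²
  = (2.576 + 0.842)² · (0.69·0.31 + 0.83·0.17) / (-0.14)²
  = (3.418)² · (0.2139 + 0.1411) / 0.0196
  = 11.6827 · 0.3550 / 0.0196
  = 211.60
Design effect: 2.5 × 211.60 = 529.00.
Adjust for 64% response: 529.00 / 0.64 = 826.56.
Round up → n = 827 per group.

n = 827 per group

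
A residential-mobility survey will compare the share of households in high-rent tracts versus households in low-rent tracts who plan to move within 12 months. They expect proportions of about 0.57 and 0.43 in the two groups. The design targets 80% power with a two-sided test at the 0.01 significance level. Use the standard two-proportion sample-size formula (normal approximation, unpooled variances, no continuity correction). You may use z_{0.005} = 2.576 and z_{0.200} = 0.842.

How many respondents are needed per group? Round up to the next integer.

n = (z_{α/2} + z_β)² · [p₁(1−p₁) + p₂(1−p₂)] / (p₁ − p₂)²
  = (2.576 + 0.842)² · (0.57·0.43 + 0.43·0.57) / (0.14)²
  = (3.418)² · (0.2451 + 0.2451) / 0.0196
  = 11.6827 · 0.4902 / 0.0196
  = 292.19
Round up → n = 293 per group.

n = 293 per group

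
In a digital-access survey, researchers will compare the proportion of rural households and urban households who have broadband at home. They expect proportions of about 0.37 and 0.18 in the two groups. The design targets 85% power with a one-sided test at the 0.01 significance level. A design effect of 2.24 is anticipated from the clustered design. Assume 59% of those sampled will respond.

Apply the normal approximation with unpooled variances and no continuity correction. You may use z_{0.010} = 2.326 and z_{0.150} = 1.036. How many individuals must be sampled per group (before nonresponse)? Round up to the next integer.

n = (z_α + z_β)² · [p₁(1−p₁) + p₂(1−p₂)] / (p₁ − p₂)²
  = (2.326 + 1.036)² · (0.37·0.63 + 0.18·0.82) / (0.19)²
  = (3.362)² · (0.2331 + 0.1476) / 0.0361
  = 11.3030 · 0.3807 / 0.0361
  = 119.20
Design effect: 2.24 × 119.20 = 267.00.
Adjust for 59% response: 267.00 / 0.59 = 452.55.
Round up → n = 453 per group.

n = 453 per group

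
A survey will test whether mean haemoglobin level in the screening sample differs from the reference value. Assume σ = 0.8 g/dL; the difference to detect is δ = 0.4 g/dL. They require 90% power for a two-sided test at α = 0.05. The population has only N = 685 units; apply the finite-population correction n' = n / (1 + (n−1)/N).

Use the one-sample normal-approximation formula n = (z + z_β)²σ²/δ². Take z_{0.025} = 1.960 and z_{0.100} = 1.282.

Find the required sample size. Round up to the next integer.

n = 40

n = (z_{α/2} + z_β)² · σ² / δ²
  = (1.960 + 1.282)² · 0.8² / 0.4²
  = 10.5106 · 0.64 / 0.16
  = 42.04
Finite-population correction (N = 685): 42.04 / (1 + (42.04 − 1)/685) = 39.67.
Round up → n = 40.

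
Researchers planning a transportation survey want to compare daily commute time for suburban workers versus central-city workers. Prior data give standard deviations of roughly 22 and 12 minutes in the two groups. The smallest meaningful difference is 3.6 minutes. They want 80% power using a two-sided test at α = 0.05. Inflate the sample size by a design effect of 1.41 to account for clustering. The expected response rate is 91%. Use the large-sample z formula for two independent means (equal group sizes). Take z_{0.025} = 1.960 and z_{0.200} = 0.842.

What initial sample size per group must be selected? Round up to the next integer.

n = 590 per group

n = (z_{α/2} + z_β)² · (σ₁² + σ₂²) / δ²
  = (1.960 + 0.842)² · (22² + 12² = 628) / 3.6²
  = 7.8512 · 628 / 12.96
  = 380.44
Design effect: 1.41 × 380.44 = 536.43.
Adjust for 91% response: 536.43 / 0.91 = 589.48.
Round up → n = 590 per group.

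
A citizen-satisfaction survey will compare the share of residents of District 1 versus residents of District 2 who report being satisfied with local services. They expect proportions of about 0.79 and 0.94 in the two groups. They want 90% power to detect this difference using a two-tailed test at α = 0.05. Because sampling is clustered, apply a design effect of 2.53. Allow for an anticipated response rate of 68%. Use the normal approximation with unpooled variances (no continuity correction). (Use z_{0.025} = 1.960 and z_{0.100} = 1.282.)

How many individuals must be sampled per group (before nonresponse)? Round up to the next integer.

n = 387 per group

n = (z_{α/2} + z_β)² · [p₁(1−p₁) + p₂(1−p₂)] / (p₁ − p₂)²
  = (1.960 + 1.282)² · (0.79·0.21 + 0.94·0.06) / (-0.15)²
  = (3.242)² · (0.1659 + 0.0564) / 0.0225
  = 10.5106 · 0.2223 / 0.0225
  = 103.84
Design effect: 2.53 × 103.84 = 262.73.
Adjust for 68% response: 262.73 / 0.68 = 386.36.
Round up → n = 387 per group.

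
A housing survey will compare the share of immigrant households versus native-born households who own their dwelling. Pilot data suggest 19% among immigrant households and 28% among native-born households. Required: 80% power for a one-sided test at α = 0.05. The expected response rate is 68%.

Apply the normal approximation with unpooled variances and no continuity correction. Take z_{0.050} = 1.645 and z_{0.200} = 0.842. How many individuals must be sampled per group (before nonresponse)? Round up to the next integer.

n = (z_α + z_β)² · [p₁(1−p₁) + p₂(1−p₂)] / (p₁ − p₂)²
  = (1.645 + 0.842)² · (0.19·0.81 + 0.28·0.72) / (-0.09)²
  = (2.487)² · (0.1539 + 0.2016) / 0.0081
  = 6.1852 · 0.3555 / 0.0081
  = 271.46
Adjust for 68% response: 271.46 / 0.68 = 399.21.
Round up → n = 400 per group.

n = 400 per group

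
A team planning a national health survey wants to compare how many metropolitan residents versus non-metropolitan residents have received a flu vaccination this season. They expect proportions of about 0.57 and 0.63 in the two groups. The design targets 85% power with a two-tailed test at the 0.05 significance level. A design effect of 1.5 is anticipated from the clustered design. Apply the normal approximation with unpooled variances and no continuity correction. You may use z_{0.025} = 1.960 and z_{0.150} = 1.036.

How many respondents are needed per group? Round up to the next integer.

n = 1789 per group

n = (z_{α/2} + z_β)² · [p₁(1−p₁) + p₂(1−p₂)] / (p₁ − p₂)²
  = (1.960 + 1.036)² · (0.57·0.43 + 0.63·0.37) / (-0.06)²
  = (2.996)² · (0.2451 + 0.2331) / 0.0036
  = 8.9760 · 0.4782 / 0.0036
  = 1192.31
Design effect: 1.5 × 1192.31 = 1788.47.
Round up → n = 1789 per group.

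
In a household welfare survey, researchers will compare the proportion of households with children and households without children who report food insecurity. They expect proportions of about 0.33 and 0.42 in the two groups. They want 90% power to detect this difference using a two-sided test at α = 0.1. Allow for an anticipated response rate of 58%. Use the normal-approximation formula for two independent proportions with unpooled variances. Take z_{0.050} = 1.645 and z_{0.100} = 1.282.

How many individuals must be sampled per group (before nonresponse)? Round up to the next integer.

n = (z_{α/2} + z_β)² · [p₁(1−p₁) + p₂(1−p₂)] / (p₁ − p₂)²
  = (1.645 + 1.282)² · (0.33·0.67 + 0.42·0.58) / (-0.09)²
  = (2.927)² · (0.2211 + 0.2436) / 0.0081
  = 8.5673 · 0.4647 / 0.0081
  = 491.51
Adjust for 58% response: 491.51 / 0.58 = 847.43.
Round up → n = 848 per group.

n = 848 per group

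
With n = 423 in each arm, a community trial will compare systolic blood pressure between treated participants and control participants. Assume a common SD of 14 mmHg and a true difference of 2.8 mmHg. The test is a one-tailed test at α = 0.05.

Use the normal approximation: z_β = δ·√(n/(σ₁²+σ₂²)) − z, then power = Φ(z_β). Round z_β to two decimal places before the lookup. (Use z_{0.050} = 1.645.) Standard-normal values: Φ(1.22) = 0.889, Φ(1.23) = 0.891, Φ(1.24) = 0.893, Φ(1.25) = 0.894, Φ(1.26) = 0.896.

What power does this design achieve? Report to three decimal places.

z_β = δ·√(n/(σ₁²+σ₂²)) − z_α
    = 2.8 · √(423/392) − 1.645
    = 2.8 · 1.03879 − 1.645
    = 2.9086 − 1.645 = 1.2636 → 1.26
Power = Φ(1.26) = 0.896.

Power ≈ 0.896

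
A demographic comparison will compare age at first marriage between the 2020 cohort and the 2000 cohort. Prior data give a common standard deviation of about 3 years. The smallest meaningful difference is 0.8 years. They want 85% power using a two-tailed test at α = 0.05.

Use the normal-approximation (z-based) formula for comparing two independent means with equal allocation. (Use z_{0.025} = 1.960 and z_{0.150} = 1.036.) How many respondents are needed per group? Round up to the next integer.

n = (z_{α/2} + z_β)² · (σ₁² + σ₂²) / δ²
  = (1.960 + 1.036)² · (2·3² = 18) / 0.8²
  = 8.9760 · 18 / 0.64
  = 252.45
Round up → n = 253 per group.

n = 253 per group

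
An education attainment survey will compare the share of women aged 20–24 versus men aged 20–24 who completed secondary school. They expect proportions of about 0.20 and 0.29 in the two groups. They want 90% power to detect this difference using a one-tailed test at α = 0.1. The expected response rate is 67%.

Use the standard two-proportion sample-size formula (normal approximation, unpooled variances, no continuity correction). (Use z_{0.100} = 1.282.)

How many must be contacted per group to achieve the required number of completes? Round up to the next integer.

n = 444 per group

n = (z_α + z_β)² · [p₁(1−p₁) + p₂(1−p₂)] / (p₁ − p₂)²
  = (1.282 + 1.282)² · (0.20·0.80 + 0.29·0.71) / (-0.09)²
  = (2.564)² · (0.1600 + 0.2059) / 0.0081
  = 6.5741 · 0.3659 / 0.0081
  = 296.97
Adjust for 67% response: 296.97 / 0.67 = 443.24.
Round up → n = 444 per group.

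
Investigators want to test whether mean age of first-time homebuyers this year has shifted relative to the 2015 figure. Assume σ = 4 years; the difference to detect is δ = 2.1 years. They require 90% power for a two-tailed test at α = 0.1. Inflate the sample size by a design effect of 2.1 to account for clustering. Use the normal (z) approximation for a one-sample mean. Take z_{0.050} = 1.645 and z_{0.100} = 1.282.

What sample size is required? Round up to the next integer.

n = 66

n = (z_{α/2} + z_β)² · σ² / δ²
  = (1.645 + 1.282)² · 4² / 2.1²
  = 8.5673 · 16 / 4.41
  = 31.08
Design effect: 2.1 × 31.08 = 65.27.
Round up → n = 66.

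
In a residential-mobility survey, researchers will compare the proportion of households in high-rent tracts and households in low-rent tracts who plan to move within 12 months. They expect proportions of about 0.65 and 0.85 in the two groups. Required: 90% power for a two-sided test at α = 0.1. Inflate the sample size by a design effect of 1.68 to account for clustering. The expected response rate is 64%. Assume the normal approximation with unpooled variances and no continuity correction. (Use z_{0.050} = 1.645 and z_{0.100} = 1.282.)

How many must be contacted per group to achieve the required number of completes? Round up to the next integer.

n = (z_{α/2} + z_β)² · [p₁(1−p₁) + p₂(1−p₂)] / (p₁ − p₂)²
  = (1.645 + 1.282)² · (0.65·0.35 + 0.85·0.15) / (-0.20)²
  = (2.927)² · (0.2275 + 0.1275) / 0.0400
  = 8.5673 · 0.3550 / 0.0400
  = 76.04
Design effect: 1.68 × 76.04 = 127.74.
Adjust for 64% response: 127.74 / 0.64 = 199.59.
Round up → n = 200 per group.

n = 200 per group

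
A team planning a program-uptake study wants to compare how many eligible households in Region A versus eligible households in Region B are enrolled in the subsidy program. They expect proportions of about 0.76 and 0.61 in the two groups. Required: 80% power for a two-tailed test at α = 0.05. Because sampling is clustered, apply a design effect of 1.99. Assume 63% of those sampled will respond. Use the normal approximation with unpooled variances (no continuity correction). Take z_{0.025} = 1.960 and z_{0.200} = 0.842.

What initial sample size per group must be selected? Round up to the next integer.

n = 464 per group

n = (z_{α/2} + z_β)² · [p₁(1−p₁) + p₂(1−p₂)] / (p₁ − p₂)²
  = (1.960 + 0.842)² · (0.76·0.24 + 0.61·0.39) / (0.15)²
  = (2.802)² · (0.1824 + 0.2379) / 0.0225
  = 7.8512 · 0.4203 / 0.0225
  = 146.66
Design effect: 1.99 × 146.66 = 291.85.
Adjust for 63% response: 291.85 / 0.63 = 463.26.
Round up → n = 464 per group.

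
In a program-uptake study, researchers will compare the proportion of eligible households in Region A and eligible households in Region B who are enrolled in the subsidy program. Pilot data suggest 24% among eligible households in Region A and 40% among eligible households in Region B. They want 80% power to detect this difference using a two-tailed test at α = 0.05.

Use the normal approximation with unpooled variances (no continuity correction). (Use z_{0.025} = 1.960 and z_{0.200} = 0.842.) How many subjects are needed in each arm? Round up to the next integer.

n = 130 per group

n = (z_{α/2} + z_β)² · [p₁(1−p₁) + p₂(1−p₂)] / (p₁ − p₂)²
  = (1.960 + 0.842)² · (0.24·0.76 + 0.40·0.60) / (-0.16)²
  = (2.802)² · (0.1824 + 0.2400) / 0.0256
  = 7.8512 · 0.4224 / 0.0256
  = 129.54
Round up → n = 130 per group.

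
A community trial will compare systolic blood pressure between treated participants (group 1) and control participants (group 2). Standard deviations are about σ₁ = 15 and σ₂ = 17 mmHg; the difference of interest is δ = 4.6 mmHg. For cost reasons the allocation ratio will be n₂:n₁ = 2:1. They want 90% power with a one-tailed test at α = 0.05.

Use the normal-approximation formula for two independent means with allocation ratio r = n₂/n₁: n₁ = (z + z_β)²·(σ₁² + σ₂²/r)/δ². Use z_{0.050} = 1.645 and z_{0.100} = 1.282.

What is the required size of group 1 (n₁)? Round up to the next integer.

n₁ = (z_α + z_β)² · (σ₁² + σ₂²/r) / δ²
   = (1.645 + 1.282)² · (15² + 17²/2) / 4.6²
   = 8.5673 · (225 + 144.5) / 21.16
   = 8.5673 · 369.5 / 21.16
   = 149.60
Round up → n₁ = 150; n₂ = r·n₁ = 2 × 150 = 300.

n₁ = 150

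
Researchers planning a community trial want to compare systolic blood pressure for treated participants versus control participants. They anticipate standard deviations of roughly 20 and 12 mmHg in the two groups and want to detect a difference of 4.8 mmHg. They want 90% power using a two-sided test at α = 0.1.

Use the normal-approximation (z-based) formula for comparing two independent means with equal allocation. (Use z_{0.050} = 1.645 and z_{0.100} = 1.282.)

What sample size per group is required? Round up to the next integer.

n = (z_{α/2} + z_β)² · (σ₁² + σ₂²) / δ²
  = (1.645 + 1.282)² · (20² + 12² = 544) / 4.8²
  = 8.5673 · 544 / 23.04
  = 202.28
Round up → n = 203 per group.

n = 203 per group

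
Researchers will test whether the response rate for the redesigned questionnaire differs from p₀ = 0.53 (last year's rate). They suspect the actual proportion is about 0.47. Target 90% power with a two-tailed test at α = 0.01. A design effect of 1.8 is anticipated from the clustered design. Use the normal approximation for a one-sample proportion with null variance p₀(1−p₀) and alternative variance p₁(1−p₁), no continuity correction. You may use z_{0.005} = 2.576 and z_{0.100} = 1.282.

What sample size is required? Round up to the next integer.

n = [z_{α/2}·√(p₀q₀) + z_β·√(p₁q₁)]² / (p₁ − p₀)²
  = [2.576·√(0.53·0.47) + 1.282·√(0.47·0.53)]² / (-0.06)²
  = [2.576·0.4991 + 1.282·0.4991]² / 0.0036
  = [1.9255]² / 0.0036
  = 1029.90
Design effect: 1.8 × 1029.90 = 1853.82.
Round up → n = 1854.

n = 1854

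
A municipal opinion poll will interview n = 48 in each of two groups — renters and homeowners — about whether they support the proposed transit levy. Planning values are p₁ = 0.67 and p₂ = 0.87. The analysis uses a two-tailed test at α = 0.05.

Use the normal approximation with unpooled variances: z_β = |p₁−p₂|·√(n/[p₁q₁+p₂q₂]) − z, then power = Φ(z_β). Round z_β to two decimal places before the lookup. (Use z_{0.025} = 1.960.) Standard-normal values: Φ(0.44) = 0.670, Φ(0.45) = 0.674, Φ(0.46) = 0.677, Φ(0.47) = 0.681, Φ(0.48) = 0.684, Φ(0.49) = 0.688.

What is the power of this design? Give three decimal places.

Power ≈ 0.670

z_β = |p₁−p₂|·√(n/[p₁q₁+p₂q₂]) − z_{α/2}
    = 0.20 · √(48/0.3342) − 1.960
    = 0.20 · 11.9844 − 1.960
    = 2.3969 − 1.960 = 0.4369 → 0.44
Power = Φ(0.44) = 0.670.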